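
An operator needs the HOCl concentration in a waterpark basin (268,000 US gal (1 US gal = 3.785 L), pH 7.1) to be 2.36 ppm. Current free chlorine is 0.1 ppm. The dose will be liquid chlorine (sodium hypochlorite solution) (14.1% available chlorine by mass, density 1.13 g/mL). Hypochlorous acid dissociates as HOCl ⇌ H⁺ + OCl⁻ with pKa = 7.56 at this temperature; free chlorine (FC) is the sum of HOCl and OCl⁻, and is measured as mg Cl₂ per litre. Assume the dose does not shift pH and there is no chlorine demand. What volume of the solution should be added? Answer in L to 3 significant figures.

Volume: 268,000 US gal × 3.785 L/gal = 1,014,380 L.
[OCl⁻]/[HOCl] = 10^(pH − pKa) = 10^(7.1 − 7.56) = 0.3467; fraction as HOCl = 1/(1 + 0.3467) = 0.7425.
Free chlorine required for 2.36 ppm HOCl: 2.36 / 0.7425 = 3.178 ppm.
FC to add: 3.178 − 0.1 = 3.078 mg/L as Cl₂.
Cl₂ equivalent: 3.078 mg/L × 1,014,380 L = 3123 g.
Product at 14.1% available Cl: 3123 / 0.141 = 22,150 g.
Volume: 22,150 g ÷ 1.13 g/mL = 19,600 mL.

19.6 L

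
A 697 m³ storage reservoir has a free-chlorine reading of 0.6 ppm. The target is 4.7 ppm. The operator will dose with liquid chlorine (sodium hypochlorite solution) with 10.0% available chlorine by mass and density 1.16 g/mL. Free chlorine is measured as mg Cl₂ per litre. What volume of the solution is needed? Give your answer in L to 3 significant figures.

24.6 L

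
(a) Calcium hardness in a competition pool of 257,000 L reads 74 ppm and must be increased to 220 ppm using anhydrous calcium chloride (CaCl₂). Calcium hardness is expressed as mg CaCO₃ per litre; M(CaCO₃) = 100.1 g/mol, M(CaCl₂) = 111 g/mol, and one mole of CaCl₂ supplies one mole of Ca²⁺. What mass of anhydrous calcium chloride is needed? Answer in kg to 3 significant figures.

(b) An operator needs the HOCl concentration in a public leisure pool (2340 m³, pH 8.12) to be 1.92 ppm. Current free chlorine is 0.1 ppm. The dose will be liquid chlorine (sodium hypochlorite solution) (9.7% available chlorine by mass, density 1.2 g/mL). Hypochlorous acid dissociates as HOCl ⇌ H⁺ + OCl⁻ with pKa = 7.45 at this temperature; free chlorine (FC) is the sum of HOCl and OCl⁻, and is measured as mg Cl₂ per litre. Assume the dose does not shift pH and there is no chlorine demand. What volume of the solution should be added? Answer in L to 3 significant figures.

(a) 41.6 kg; (b) 217 L

(a) Hardness to add: (220 − 74) = 146 mg/L as CaCO₃ × 257,000 L = 37,520 g as CaCO₃.
(a) Moles of Ca²⁺ (1 mol Ca²⁺ ≡ 1 mol CaCO₃): 37,520 / 100.1 g/mol = 374.8 mol.
(a) Mass of CaCl₂: 374.8 × 111 = 41,610 g.

(b) Volume: 2340 m³ = 2,340,000 L.
(b) [OCl⁻]/[HOCl] = 10^(pH − pKa) = 10^(8.12 − 7.45) = 4.677; fraction as HOCl = 1/(1 + 4.677) = 0.1761.
(b) Free chlorine required for 1.92 ppm HOCl: 1.92 / 0.1761 = 10.9 ppm.
(b) FC to add: 10.9 − 0.1 = 10.8 mg/L as Cl₂.
(b) Cl₂ equivalent: 10.8 mg/L × 2,340,000 L = 25,270 g.
(b) Product at 9.7% available Cl: 25,270 / 0.097 = 260,500 g.
(b) Volume: 260,500 g ÷ 1.2 g/mL = 217,100 mL.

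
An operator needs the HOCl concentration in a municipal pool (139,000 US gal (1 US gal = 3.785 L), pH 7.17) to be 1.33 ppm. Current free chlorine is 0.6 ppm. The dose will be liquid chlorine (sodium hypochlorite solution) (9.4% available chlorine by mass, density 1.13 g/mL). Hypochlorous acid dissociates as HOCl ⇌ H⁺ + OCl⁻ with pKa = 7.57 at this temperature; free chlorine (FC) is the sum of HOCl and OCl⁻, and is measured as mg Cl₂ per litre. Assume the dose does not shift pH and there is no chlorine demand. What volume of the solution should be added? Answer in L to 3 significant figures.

6.24 L

Volume: 139,000 US gal × 3.785 L/gal = 526,115 L.
[OCl⁻]/[HOCl] = 10^(pH − pKa) = 10^(7.17 − 7.57) = 0.3981; fraction as HOCl = 1/(1 + 0.3981) = 0.7153.
Free chlorine required for 1.33 ppm HOCl: 1.33 / 0.7153 = 1.859 ppm.
FC to add: 1.859 − 0.6 = 1.259 mg/L as Cl₂.
Cl₂ equivalent: 1.259 mg/L × 526,115 L = 662.6 g.
Product at 9.4% available Cl: 662.6 / 0.094 = 7049 g.
Volume: 7049 g ÷ 1.13 g/mL = 6238 mL.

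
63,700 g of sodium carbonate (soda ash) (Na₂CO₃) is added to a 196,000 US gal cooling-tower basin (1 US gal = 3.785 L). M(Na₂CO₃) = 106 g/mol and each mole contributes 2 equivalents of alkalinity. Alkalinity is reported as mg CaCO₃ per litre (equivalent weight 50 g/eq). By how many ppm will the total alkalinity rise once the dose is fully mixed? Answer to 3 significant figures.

81.0 ppm

Volume: 196,000 US gal × 3.785 L/gal = 741,860 L.
Moles of Na₂CO₃: 63,700 g ÷ 106 g/mol = 600.9 mol → 1202 eq of alkalinity.
As CaCO₃: 1202 eq × 50 g/eq = 60,090 g.
Rise: 60,090 g / 741,860 L × 1000 = 81 mg/L.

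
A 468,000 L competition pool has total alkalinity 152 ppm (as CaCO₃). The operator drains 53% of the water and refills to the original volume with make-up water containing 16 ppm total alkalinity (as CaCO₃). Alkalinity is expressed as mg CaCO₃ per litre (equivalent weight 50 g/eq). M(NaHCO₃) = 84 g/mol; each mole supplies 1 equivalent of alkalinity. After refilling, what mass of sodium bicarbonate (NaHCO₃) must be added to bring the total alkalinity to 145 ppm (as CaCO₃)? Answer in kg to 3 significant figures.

After draining 53% and refilling: 152 × 0.47 + 16 × 0.53 = 79.92 ppm.
Deficit to target: 145 − 79.92 = 65.08 mg/L.
As CaCO₃: 65.08 mg/L × 468,000 L = 30,460 g; ÷ 50 g/eq ÷ 1 = 609.1 mol NaHCO₃.
Mass: 609.1 × 84 = 51,170 g.

51.2 kg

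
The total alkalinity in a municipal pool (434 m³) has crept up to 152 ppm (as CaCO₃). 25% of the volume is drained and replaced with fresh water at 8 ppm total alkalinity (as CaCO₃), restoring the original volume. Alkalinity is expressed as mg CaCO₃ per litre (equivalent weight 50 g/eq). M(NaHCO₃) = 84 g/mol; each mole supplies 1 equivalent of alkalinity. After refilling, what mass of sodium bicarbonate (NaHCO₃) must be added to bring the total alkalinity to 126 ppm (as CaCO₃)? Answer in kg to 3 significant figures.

7.29 kg

Volume: 434 m³ = 434,000 L.
After draining 25% and refilling: 152 × 0.75 + 8 × 0.25 = 116 ppm.
Deficit to target: 126 − 116 = 10 mg/L.
As CaCO₃: 10 mg/L × 434,000 L = 4340 g; ÷ 50 g/eq ÷ 1 = 86.8 mol NaHCO₃.
Mass: 86.8 × 84 = 7291 g.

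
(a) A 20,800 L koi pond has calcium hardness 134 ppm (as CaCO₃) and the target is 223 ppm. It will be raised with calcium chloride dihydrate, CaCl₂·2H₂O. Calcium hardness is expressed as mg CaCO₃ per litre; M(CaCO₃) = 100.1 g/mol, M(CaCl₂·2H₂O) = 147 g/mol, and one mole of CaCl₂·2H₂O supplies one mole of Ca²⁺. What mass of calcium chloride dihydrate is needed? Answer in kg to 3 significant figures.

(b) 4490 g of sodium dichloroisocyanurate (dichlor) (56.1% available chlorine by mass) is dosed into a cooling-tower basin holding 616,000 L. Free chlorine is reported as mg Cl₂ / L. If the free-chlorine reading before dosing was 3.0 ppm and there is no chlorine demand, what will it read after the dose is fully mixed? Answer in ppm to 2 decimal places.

(a) Hardness to add: (223 − 134) = 89 mg/L as CaCO₃ × 20,800 L = 1851 g as CaCO₃.
(a) Moles of Ca²⁺ (1 mol Ca²⁺ ≡ 1 mol CaCO₃): 1851 / 100.1 g/mol = 18.49 mol.
(a) Mass of CaCl₂·2H₂O: 18.49 × 147 = 2719 g.

(b) Available chlorine delivered: 4490 g × 0.561 = 2519 g as Cl₂.
(b) Concentration rise: 2519 g / 616,000 L = 4.089 mg/L = 4.09 ppm.
(b) Final FC: 3.0 + 4.09 = 7.09 ppm.

(a) 2.72 kg; (b) 7.09 ppm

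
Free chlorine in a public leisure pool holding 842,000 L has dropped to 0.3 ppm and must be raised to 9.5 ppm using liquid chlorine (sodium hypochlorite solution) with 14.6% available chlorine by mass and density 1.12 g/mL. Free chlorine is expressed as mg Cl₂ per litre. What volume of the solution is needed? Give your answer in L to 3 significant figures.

47.4 L

Chlorine deficit: 9.5 − 0.3 = 9.2 ppm = 9.2 mg/L as Cl₂.
Cl₂ equivalent needed: 9.2 mg/L × 842,000 L = 7,746,000 mg = 7746 g.
Product at 14.6% available chlorine: 7746 / 0.146 = 53,060 g.
Volume at density 1.12 g/mL: 53,060 g ÷ 1.12 g/mL = 47,370 mL.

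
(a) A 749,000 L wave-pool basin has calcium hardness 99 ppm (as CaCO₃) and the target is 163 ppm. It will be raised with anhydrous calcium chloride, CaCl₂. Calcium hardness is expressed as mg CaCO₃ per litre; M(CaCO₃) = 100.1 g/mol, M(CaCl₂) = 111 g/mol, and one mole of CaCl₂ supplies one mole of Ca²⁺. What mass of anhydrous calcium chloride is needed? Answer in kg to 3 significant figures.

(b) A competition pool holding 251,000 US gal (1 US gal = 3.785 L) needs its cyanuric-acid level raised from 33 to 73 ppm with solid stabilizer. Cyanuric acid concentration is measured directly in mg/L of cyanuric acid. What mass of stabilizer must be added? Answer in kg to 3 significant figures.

(a) Hardness to add: (163 − 99) = 64 mg/L as CaCO₃ × 749,000 L = 47,940 g as CaCO₃.
(a) Moles of Ca²⁺ (1 mol Ca²⁺ ≡ 1 mol CaCO₃): 47,940 / 100.1 g/mol = 478.9 mol.
(a) Mass of CaCl₂: 478.9 × 111 = 53,160 g.

(b) Volume: 251,000 US gal × 3.785 L/gal = 950,035 L.
(b) CYA to add: (73 − 33) = 40 mg/L × 950,035 L = 38,000 g cyanuric acid.

(a) 53.2 kg; (b) 38.0 kg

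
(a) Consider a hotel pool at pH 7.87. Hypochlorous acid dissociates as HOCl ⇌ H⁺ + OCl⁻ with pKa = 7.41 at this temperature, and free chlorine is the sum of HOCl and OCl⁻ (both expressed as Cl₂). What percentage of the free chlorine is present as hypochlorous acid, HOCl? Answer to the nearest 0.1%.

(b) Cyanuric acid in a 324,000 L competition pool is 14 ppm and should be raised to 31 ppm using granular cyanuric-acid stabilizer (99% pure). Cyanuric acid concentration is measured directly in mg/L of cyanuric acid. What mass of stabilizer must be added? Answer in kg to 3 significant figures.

(a) 25.7%; (b) 5.56 kg

(a) [OCl⁻]/[HOCl] = 10^(pH − pKa) = 10^(7.87 − 7.41) = 10^0.46 = 2.884.
(a) Fraction as HOCl = 1 / (1 + 2.884) = 0.2575.

(b) CYA to add: (31 − 14) = 17 mg/L × 324,000 L = 5508 g cyanuric acid.
(b) At 99% purity: 5508 / 0.99 = 5564 g product.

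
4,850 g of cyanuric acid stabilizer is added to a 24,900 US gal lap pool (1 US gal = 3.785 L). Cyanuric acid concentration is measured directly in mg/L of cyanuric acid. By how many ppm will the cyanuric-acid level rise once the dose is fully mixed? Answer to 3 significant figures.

51.5 ppm

Volume: 24,900 US gal × 3.785 L/gal = 94,246 L.
Rise: 4,850 g / 94,246 L × 1000 = 51.46 mg/L.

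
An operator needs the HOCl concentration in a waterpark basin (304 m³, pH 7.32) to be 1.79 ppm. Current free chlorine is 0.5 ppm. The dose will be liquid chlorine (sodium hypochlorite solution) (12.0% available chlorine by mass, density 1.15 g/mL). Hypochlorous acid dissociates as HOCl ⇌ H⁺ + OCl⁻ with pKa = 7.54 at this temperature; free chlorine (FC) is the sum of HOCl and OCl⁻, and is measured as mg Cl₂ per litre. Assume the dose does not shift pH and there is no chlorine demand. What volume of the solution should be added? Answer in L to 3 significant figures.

5.22 L

Volume: 304 m³ = 304,000 L.
[OCl⁻]/[HOCl] = 10^(pH − pKa) = 10^(7.32 − 7.54) = 0.6026; fraction as HOCl = 1/(1 + 0.6026) = 0.624.
Free chlorine required for 1.79 ppm HOCl: 1.79 / 0.624 = 2.869 ppm.
FC to add: 2.869 − 0.5 = 2.369 mg/L as Cl₂.
Cl₂ equivalent: 2.369 mg/L × 304,000 L = 720 g.
Product at 12.0% available Cl: 720 / 0.12 = 6000 g.
Volume: 6000 g ÷ 1.15 g/mL = 5218 mL.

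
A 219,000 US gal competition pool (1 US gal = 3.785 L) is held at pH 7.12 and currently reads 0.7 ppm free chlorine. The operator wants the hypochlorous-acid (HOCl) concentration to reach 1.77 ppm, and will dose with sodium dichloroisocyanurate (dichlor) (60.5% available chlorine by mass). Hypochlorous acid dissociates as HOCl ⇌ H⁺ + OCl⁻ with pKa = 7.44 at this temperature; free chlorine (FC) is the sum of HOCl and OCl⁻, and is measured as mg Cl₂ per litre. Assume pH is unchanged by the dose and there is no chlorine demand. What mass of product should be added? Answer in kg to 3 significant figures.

Volume: 219,000 US gal × 3.785 L/gal = 828,915 L.
[OCl⁻]/[HOCl] = 10^(pH − pKa) = 10^(7.12 − 7.44) = 0.4786; fraction as HOCl = 1/(1 + 0.4786) = 0.6763.
Free chlorine required for 1.77 ppm HOCl: 1.77 / 0.6763 = 2.617 ppm.
FC to add: 2.617 − 0.7 = 1.917 mg/L as Cl₂.
Cl₂ equivalent: 1.917 mg/L × 828,915 L = 1589 g.
Product at 60.5% available Cl: 1589 / 0.605 = 2627 g.

2.63 kg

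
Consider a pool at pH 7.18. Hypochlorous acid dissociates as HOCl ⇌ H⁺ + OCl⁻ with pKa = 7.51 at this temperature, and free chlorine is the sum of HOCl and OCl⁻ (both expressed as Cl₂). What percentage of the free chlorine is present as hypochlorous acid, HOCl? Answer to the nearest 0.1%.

[OCl⁻]/[HOCl] = 10^(pH − pKa) = 10^(7.18 − 7.51) = 10^-0.33 = 0.4677.
Fraction as HOCl = 1 / (1 + 0.4677) = 0.6813.

68.1%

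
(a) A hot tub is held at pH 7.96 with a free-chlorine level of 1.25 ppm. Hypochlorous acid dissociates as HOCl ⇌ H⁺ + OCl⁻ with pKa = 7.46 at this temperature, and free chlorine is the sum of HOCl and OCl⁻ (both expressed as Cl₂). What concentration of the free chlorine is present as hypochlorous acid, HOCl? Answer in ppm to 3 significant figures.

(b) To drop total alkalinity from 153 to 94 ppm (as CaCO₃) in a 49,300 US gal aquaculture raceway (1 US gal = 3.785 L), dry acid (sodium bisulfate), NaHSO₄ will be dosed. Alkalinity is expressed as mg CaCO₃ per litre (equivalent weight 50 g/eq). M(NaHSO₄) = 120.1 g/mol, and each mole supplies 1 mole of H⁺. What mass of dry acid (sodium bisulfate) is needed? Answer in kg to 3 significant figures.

(a) [OCl⁻]/[HOCl] = 10^(pH − pKa) = 10^(7.96 − 7.46) = 10^0.50 = 3.162.
(a) Fraction as HOCl = 1 / (1 + 3.162) = 0.2403.
(a) HOCl = 0.2403 × 1.25 ppm = 0.3003 ppm.

(b) Volume: 49,300 US gal × 3.785 L/gal = 186,600 L.
(b) Alkalinity to neutralize: (153 − 94) = 59 mg/L as CaCO₃ × 186,600 L = 11,010 g as CaCO₃.
(b) Equivalents of H⁺ required: 11,010 ÷ 50 g/eq = 220.2 eq = 220.2 mol NaHSO₄.
(b) Mass of NaHSO₄: 220.2 × 120.1 = 26,440 g.

(a) 0.300 ppm; (b) 26.4 kg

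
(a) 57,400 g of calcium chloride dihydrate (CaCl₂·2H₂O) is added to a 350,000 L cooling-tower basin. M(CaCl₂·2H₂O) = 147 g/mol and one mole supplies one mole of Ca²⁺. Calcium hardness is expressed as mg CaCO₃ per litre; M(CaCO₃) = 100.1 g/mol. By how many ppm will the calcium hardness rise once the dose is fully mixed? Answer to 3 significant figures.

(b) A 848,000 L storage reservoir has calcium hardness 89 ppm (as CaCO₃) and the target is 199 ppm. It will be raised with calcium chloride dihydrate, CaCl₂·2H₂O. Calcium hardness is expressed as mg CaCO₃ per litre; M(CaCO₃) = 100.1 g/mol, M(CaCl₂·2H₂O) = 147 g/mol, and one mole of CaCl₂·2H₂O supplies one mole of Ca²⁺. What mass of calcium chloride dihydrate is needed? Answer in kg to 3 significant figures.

(a) Moles of Ca²⁺: 57,400 g ÷ 147 g/mol = 390.5 mol.
(a) As CaCO₃: 390.5 mol × 100.1 g/mol = 39,090 g.
(a) Rise: 39,090 g / 350,000 L × 1000 = 111.7 mg/L.

(b) Hardness to add: (199 − 89) = 110 mg/L as CaCO₃ × 848,000 L = 93,280 g as CaCO₃.
(b) Moles of Ca²⁺ (1 mol Ca²⁺ ≡ 1 mol CaCO₃): 93,280 / 100.1 g/mol = 931.9 mol.
(b) Mass of CaCl₂·2H₂O: 931.9 × 147 = 137,000 g.

(a) 112 ppm; (b) 137 kg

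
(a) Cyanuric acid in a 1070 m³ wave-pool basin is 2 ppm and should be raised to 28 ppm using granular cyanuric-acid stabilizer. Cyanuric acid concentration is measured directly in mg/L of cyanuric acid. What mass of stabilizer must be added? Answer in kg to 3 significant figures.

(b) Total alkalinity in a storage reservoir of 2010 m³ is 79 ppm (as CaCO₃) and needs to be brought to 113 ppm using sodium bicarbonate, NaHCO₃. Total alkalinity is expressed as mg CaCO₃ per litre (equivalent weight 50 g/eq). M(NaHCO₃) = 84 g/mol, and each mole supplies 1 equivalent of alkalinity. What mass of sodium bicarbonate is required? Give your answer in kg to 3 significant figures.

(a) Volume: 1070 m³ = 1,070,000 L.
(a) CYA to add: (28 − 2) = 26 mg/L × 1,070,000 L = 27,820 g cyanuric acid.

(b) Volume: 2010 m³ = 2,010,000 L.
(b) Alkalinity to add: (113 − 79) = 34 mg/L as CaCO₃ × 2,010,000 L = 68,340 g as CaCO₃.
(b) Equivalents: 68,340 g ÷ 50 g/eq = 1367 eq.
(b) NaHCO₃ supplies 1 eq per mole → 1367 mol.
(b) Mass: 1367 mol × 84 g/mol = 114,800 g.

(a) 27.8 kg; (b) 115 kg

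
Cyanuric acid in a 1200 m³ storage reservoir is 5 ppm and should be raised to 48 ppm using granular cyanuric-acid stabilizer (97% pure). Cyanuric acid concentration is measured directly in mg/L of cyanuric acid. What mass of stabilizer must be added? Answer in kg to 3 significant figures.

53.2 kg

Volume: 1200 m³ = 1,200,000 L.
CYA to add: (48 − 5) = 43 mg/L × 1,200,000 L = 51,600 g cyanuric acid.
At 97% purity: 51,600 / 0.97 = 53,200 g product.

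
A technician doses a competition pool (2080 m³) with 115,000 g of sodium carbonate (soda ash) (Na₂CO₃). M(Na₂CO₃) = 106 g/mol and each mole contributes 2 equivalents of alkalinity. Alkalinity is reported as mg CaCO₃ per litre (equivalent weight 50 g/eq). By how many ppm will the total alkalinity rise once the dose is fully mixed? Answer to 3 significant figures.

52.2 ppm

Volume: 2080 m³ = 2,080,000 L.
Moles of Na₂CO₃: 115,000 g ÷ 106 g/mol = 1085 mol → 2170 eq of alkalinity.
As CaCO₃: 2170 eq × 50 g/eq = 108,500 g.
Rise: 108,500 g / 2,080,000 L × 1000 = 52.16 mg/L.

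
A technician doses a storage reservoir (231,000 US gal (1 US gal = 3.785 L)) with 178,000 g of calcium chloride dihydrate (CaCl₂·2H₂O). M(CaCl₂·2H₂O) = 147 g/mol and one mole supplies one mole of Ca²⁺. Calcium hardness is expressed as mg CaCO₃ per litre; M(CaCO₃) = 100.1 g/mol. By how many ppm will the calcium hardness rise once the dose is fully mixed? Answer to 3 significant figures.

139 ppm

Volume: 231,000 US gal × 3.785 L/gal = 874,335 L.
Moles of Ca²⁺: 178,000 g ÷ 147 g/mol = 1211 mol.
As CaCO₃: 1211 mol × 100.1 g/mol = 121,200 g.
Rise: 121,200 g / 874,335 L × 1000 = 138.6 mg/L.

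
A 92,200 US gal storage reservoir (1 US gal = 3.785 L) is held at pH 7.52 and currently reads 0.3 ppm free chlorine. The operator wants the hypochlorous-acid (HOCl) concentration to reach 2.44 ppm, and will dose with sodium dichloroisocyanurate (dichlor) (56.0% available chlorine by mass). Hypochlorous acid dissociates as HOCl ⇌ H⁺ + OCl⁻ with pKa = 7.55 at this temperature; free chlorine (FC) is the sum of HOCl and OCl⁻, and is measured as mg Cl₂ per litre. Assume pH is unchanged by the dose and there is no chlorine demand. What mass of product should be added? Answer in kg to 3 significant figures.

2.75 kg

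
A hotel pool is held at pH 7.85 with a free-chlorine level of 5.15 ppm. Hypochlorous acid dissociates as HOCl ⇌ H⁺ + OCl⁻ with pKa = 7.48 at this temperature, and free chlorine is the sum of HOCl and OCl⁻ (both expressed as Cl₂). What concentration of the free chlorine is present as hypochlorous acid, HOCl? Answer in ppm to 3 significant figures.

1.54 ppm

[OCl⁻]/[HOCl] = 10^(pH − pKa) = 10^(7.85 − 7.48) = 10^0.37 = 2.344.
Fraction as HOCl = 1 / (1 + 2.344) = 0.299.
HOCl = 0.299 × 5.15 ppm = 1.54 ppm.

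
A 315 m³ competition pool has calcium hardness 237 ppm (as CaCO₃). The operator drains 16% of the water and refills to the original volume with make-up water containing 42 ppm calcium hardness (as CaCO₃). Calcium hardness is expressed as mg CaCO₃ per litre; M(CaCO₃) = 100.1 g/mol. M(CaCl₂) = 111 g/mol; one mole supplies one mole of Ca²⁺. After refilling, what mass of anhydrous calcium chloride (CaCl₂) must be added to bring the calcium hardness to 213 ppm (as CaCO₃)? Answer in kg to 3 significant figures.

Volume: 315 m³ = 315,000 L.
After draining 16% and refilling: 237 × 0.84 + 42 × 0.16 = 205.8 ppm.
Deficit to target: 213 − 205.8 = 7.2 mg/L.
As CaCO₃: 7.2 mg/L × 315,000 L = 2268 g; ÷ 100.1 = 22.66 mol Ca²⁺.
Mass: 22.66 × 111 = 2515 g.

2.51 kg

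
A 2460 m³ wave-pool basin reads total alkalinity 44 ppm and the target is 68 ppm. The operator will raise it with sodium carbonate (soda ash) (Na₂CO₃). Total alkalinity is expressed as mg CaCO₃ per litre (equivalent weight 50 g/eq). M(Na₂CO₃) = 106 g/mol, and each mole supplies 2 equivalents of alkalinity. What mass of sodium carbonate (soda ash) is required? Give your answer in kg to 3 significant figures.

62.6 kg

Volume: 2460 m³ = 2,460,000 L.
Alkalinity to add: (68 − 44) = 24 mg/L as CaCO₃ × 2,460,000 L = 59,040 g as CaCO₃.
Equivalents: 59,040 g ÷ 50 g/eq = 1181 eq.
Each mole of Na₂CO₃ supplies 2 eq, so 1181 / 2 = 590.4 mol.
Mass: 590.4 mol × 106 g/mol = 62,580 g.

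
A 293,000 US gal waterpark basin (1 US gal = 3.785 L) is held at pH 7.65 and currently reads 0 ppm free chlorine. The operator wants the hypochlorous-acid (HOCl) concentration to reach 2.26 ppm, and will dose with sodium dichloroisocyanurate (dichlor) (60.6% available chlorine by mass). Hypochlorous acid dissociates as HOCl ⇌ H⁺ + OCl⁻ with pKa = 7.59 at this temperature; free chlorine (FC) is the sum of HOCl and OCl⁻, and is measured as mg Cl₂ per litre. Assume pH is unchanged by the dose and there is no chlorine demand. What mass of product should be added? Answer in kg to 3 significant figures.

Volume: 293,000 US gal × 3.785 L/gal = 1,109,005 L.
[OCl⁻]/[HOCl] = 10^(pH − pKa) = 10^(7.65 − 7.59) = 1.148; fraction as HOCl = 1/(1 + 1.148) = 0.4655.
Free chlorine required for 2.26 ppm HOCl: 2.26 / 0.4655 = 4.855 ppm.
FC to add: 4.855 − 0 = 4.855 mg/L as Cl₂.
Cl₂ equivalent: 4.855 mg/L × 1,109,005 L = 5384 g.
Product at 60.6% available Cl: 5384 / 0.606 = 8885 g.

8.88 kg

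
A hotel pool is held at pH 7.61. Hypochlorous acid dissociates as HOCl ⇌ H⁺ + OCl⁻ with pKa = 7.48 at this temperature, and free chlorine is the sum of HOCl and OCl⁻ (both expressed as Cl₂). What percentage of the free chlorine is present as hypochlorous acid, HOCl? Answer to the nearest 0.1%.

42.6%

[OCl⁻]/[HOCl] = 10^(pH − pKa) = 10^(7.61 − 7.48) = 10^0.13 = 1.349.
Fraction as HOCl = 1 / (1 + 1.349) = 0.4257.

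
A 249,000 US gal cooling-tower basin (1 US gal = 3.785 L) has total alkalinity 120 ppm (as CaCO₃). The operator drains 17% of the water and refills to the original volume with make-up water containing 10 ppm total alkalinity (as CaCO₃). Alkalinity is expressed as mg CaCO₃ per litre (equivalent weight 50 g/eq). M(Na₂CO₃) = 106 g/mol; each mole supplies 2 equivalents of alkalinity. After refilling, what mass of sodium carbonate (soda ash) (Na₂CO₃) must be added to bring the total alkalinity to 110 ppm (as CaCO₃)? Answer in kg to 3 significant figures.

8.69 kg

Volume: 249,000 US gal × 3.785 L/gal = 942,465 L.
After draining 17% and refilling: 120 × 0.83 + 10 × 0.17 = 101.3 ppm.
Deficit to target: 110 − 101.3 = 8.7 mg/L.
As CaCO₃: 8.7 mg/L × 942,465 L = 8199 g; ÷ 50 g/eq ÷ 2 = 81.99 mol Na₂CO₃.
Mass: 81.99 × 106 = 8691 g.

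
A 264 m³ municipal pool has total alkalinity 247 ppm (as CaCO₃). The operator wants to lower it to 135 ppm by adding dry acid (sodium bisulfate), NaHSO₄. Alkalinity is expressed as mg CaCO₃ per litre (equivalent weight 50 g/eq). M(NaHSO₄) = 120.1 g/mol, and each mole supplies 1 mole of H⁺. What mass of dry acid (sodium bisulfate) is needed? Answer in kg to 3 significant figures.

71.0 kg

Volume: 264 m³ = 264,000 L.
Alkalinity to neutralize: (247 − 135) = 112 mg/L as CaCO₃ × 264,000 L = 29,570 g as CaCO₃.
Equivalents of H⁺ required: 29,570 ÷ 50 g/eq = 591.4 eq = 591.4 mol NaHSO₄.
Mass of NaHSO₄: 591.4 × 120.1 = 71,020 g.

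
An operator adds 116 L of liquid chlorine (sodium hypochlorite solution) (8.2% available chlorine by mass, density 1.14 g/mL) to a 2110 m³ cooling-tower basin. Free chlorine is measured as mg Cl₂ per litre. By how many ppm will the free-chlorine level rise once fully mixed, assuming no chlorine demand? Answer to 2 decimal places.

5.14 ppm

Volume: 2110 m³ = 2,110,000 L.
Mass of solution: 116 L × 1000 mL/L × 1.14 g/mL = 132,200 g.
Available chlorine delivered: 132,200 g × 0.082 = 10,840 g as Cl₂.
Concentration rise: 10,840 g / 2,110,000 L = 5.139 mg/L = 5.14 ppm.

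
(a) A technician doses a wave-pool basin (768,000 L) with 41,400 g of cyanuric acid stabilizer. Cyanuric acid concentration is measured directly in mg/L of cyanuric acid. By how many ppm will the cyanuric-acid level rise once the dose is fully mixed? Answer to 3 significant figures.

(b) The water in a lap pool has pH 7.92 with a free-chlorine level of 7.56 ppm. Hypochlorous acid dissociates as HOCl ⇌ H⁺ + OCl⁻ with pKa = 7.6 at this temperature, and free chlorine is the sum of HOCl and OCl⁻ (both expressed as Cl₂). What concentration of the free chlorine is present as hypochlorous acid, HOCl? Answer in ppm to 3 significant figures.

(a) Rise: 41,400 g / 768,000 L × 1000 = 53.91 mg/L.

(b) [OCl⁻]/[HOCl] = 10^(pH − pKa) = 10^(7.92 − 7.6) = 10^0.32 = 2.089.
(b) Fraction as HOCl = 1 / (1 + 2.089) = 0.3237.
(b) HOCl = 0.3237 × 7.56 ppm = 2.447 ppm.

(a) 53.9 ppm; (b) 2.45 ppm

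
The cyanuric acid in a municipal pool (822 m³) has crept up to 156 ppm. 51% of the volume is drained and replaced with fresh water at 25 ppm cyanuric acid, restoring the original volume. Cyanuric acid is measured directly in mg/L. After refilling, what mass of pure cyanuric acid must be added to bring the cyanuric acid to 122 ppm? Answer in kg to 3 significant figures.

27.0 kg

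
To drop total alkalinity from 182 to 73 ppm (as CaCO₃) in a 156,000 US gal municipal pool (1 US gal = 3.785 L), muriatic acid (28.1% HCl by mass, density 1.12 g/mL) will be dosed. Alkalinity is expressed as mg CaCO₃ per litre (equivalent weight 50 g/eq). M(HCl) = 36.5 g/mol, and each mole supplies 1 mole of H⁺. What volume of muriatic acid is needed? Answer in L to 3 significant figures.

149 L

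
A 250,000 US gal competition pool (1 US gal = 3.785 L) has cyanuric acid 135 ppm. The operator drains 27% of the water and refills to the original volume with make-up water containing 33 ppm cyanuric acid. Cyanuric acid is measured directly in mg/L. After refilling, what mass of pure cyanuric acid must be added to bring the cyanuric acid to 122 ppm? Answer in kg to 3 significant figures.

13.8 kg

Volume: 250,000 US gal × 3.785 L/gal = 946,250 L.
After draining 27% and refilling: 135 × 0.73 + 33 × 0.27 = 107.46 ppm.
Deficit to target: 122 − 107.46 = 14.54 mg/L.
Mass: 14.54 mg/L × 946,250 L = 13,760 g cyanuric acid.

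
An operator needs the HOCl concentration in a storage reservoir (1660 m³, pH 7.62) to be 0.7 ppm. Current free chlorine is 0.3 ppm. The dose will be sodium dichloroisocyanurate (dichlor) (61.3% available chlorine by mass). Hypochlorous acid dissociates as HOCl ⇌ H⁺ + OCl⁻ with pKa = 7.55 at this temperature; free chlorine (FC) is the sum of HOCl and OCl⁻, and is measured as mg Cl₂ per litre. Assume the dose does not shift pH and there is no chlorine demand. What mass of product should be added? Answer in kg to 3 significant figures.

3.31 kg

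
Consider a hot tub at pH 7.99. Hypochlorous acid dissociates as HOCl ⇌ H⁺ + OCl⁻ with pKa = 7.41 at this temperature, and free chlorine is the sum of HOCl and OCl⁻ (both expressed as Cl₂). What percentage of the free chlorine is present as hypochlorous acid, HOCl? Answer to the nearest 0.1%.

[OCl⁻]/[HOCl] = 10^(pH − pKa) = 10^(7.99 − 7.41) = 10^0.58 = 3.802.
Fraction as HOCl = 1 / (1 + 3.802) = 0.2083.

20.8%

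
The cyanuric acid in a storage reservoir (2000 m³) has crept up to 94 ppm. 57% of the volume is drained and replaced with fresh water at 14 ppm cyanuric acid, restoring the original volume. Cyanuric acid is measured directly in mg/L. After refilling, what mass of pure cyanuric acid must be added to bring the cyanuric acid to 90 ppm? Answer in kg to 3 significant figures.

Volume: 2000 m³ = 2,000,000 L.
After draining 57% and refilling: 94 × 0.43 + 14 × 0.57 = 48.4 ppm.
Deficit to target: 90 − 48.4 = 41.6 mg/L.
Mass: 41.6 mg/L × 2,000,000 L = 83,200 g cyanuric acid.

83.2 kg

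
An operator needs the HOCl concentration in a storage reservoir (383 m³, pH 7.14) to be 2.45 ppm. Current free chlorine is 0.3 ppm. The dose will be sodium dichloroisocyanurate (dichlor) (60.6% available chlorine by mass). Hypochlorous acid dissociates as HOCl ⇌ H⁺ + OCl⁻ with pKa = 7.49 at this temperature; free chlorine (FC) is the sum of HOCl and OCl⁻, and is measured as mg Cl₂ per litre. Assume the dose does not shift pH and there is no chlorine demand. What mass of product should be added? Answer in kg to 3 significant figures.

2.05 kg

Volume: 383 m³ = 383,000 L.
[OCl⁻]/[HOCl] = 10^(pH − pKa) = 10^(7.14 − 7.49) = 0.4467; fraction as HOCl = 1/(1 + 0.4467) = 0.6912.
Free chlorine required for 2.45 ppm HOCl: 2.45 / 0.6912 = 3.544 ppm.
FC to add: 3.544 − 0.3 = 3.244 mg/L as Cl₂.
Cl₂ equivalent: 3.244 mg/L × 383,000 L = 1243 g.
Product at 60.6% available Cl: 1243 / 0.606 = 2050 g.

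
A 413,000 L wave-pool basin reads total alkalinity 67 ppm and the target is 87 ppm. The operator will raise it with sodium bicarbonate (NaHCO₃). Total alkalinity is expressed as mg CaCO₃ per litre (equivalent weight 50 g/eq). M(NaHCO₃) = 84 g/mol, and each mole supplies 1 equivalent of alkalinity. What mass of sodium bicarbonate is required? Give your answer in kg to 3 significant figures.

13.9 kg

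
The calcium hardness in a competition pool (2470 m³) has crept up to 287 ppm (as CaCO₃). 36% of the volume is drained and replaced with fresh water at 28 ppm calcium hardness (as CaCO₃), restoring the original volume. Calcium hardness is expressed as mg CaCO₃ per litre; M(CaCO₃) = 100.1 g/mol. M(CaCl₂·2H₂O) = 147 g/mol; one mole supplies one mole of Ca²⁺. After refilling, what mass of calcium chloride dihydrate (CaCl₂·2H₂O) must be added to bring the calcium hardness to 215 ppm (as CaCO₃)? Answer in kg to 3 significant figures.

77.0 kg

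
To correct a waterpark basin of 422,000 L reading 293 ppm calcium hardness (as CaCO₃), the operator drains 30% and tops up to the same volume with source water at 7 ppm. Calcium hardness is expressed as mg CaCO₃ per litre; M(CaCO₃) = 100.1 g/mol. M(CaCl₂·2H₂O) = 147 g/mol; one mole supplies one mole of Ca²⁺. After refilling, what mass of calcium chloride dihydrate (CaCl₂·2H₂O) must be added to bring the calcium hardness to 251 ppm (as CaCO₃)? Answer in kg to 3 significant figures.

After draining 30% and refilling: 293 × 0.70 + 7 × 0.30 = 207.2 ppm.
Deficit to target: 251 − 207.2 = 43.8 mg/L.
As CaCO₃: 43.8 mg/L × 422,000 L = 18,480 g; ÷ 100.1 = 184.7 mol Ca²⁺.
Mass: 184.7 × 147 = 27,140 g.

27.1 kg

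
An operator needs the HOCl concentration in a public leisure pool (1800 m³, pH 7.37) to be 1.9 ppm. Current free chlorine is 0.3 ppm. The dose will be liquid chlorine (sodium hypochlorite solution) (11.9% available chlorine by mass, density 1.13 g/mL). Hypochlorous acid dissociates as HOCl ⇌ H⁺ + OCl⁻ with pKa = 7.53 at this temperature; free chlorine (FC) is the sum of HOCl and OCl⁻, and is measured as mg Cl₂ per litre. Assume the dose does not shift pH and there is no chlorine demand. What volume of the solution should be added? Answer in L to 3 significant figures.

39.0 L

Volume: 1800 m³ = 1,800,000 L.
[OCl⁻]/[HOCl] = 10^(pH − pKa) = 10^(7.37 − 7.53) = 0.6918; fraction as HOCl = 1/(1 + 0.6918) = 0.5911.
Free chlorine required for 1.9 ppm HOCl: 1.9 / 0.5911 = 3.214 ppm.
FC to add: 3.214 − 0.3 = 2.914 mg/L as Cl₂.
Cl₂ equivalent: 2.914 mg/L × 1,800,000 L = 5246 g.
Product at 11.9% available Cl: 5246 / 0.119 = 44,080 g.
Volume: 44,080 g ÷ 1.13 g/mL = 39,010 mL.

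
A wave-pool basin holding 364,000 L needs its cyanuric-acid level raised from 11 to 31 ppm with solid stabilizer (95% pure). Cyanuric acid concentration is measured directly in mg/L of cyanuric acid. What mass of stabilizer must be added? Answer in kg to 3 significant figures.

7.66 kg

CYA to add: (31 − 11) = 20 mg/L × 364,000 L = 7280 g cyanuric acid.
At 95% purity: 7280 / 0.95 = 7663 g product.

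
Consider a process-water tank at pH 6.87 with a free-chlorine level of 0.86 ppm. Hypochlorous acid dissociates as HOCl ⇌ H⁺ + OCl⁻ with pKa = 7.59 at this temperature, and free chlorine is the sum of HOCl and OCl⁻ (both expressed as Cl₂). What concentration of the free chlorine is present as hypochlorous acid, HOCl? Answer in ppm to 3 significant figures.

0.722 ppm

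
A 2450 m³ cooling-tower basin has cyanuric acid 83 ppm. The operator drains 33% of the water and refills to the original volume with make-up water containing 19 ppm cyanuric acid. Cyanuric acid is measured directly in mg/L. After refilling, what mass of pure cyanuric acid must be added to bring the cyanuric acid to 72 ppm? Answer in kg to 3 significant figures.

Volume: 2450 m³ = 2,450,000 L.
After draining 33% and refilling: 83 × 0.67 + 19 × 0.33 = 61.88 ppm.
Deficit to target: 72 − 61.88 = 10.12 mg/L.
Mass: 10.12 mg/L × 2,450,000 L = 24,790 g cyanuric acid.

24.8 kg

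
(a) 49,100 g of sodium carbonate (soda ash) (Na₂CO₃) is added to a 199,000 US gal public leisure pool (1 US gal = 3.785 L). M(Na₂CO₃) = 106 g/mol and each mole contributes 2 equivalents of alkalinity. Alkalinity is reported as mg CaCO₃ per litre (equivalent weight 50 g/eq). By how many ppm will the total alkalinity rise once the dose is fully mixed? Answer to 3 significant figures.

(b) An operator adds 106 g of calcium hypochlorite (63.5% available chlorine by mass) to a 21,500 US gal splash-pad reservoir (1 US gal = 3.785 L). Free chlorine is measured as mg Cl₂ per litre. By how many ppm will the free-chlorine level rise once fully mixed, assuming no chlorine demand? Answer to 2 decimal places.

(a) 61.5 ppm; (b) 0.83 ppm

(a) Volume: 199,000 US gal × 3.785 L/gal = 753,215 L.
(a) Moles of Na₂CO₃: 49,100 g ÷ 106 g/mol = 463.2 mol → 926.4 eq of alkalinity.
(a) As CaCO₃: 926.4 eq × 50 g/eq = 46,320 g.
(a) Rise: 46,320 g / 753,215 L × 1000 = 61.5 mg/L.

(b) Volume: 21,500 US gal × 3.785 L/gal = 81,378 L.
(b) Available chlorine delivered: 106 g × 0.635 = 67.31 g as Cl₂.
(b) Concentration rise: 67.31 g / 81,378 L = 0.8271 mg/L = 0.83 ppm.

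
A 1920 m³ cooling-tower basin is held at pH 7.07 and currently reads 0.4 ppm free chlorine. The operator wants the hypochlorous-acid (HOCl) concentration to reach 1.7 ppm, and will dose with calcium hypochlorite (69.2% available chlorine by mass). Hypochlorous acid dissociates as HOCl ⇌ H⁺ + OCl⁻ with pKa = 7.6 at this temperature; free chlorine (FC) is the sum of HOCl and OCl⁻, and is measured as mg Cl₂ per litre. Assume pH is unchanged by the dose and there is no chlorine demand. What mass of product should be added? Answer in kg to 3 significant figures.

5.00 kg

Volume: 1920 m³ = 1,920,000 L.
[OCl⁻]/[HOCl] = 10^(pH − pKa) = 10^(7.07 − 7.6) = 0.2951; fraction as HOCl = 1/(1 + 0.2951) = 0.7721.
Free chlorine required for 1.7 ppm HOCl: 1.7 / 0.7721 = 2.202 ppm.
FC to add: 2.202 − 0.4 = 1.802 mg/L as Cl₂.
Cl₂ equivalent: 1.802 mg/L × 1,920,000 L = 3459 g.
Product at 69.2% available Cl: 3459 / 0.692 = 4999 g.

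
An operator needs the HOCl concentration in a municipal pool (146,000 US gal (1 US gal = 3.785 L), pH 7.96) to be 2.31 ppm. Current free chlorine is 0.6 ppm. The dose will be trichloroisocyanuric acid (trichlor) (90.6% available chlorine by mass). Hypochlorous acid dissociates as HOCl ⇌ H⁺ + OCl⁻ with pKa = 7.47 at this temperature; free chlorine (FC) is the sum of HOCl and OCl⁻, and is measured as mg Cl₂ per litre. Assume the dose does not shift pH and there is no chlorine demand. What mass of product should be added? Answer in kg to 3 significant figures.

Volume: 146,000 US gal × 3.785 L/gal = 552,610 L.
[OCl⁻]/[HOCl] = 10^(pH − pKa) = 10^(7.96 − 7.47) = 3.09; fraction as HOCl = 1/(1 + 3.09) = 0.2445.
Free chlorine required for 2.31 ppm HOCl: 2.31 / 0.2445 = 9.449 ppm.
FC to add: 9.449 − 0.6 = 8.849 mg/L as Cl₂.
Cl₂ equivalent: 8.849 mg/L × 552,610 L = 4890 g.
Product at 90.6% available Cl: 4890 / 0.906 = 5397 g.

5.40 kg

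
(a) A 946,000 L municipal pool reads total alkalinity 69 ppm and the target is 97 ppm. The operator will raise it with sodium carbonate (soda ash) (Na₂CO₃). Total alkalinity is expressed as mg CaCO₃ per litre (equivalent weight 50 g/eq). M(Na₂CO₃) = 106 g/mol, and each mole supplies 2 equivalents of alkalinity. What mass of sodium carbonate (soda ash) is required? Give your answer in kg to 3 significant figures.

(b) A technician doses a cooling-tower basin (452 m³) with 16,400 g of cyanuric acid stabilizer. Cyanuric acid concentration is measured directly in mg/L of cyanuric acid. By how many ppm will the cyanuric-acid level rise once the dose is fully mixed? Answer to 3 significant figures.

(a) Alkalinity to add: (97 − 69) = 28 mg/L as CaCO₃ × 946,000 L = 26,490 g as CaCO₃.
(a) Equivalents: 26,490 g ÷ 50 g/eq = 529.8 eq.
(a) Each mole of Na₂CO₃ supplies 2 eq, so 529.8 / 2 = 264.9 mol.
(a) Mass: 264.9 mol × 106 g/mol = 28,080 g.

(b) Volume: 452 m³ = 452,000 L.
(b) Rise: 16,400 g / 452,000 L × 1000 = 36.28 mg/L.

(a) 28.1 kg; (b) 36.3 ppm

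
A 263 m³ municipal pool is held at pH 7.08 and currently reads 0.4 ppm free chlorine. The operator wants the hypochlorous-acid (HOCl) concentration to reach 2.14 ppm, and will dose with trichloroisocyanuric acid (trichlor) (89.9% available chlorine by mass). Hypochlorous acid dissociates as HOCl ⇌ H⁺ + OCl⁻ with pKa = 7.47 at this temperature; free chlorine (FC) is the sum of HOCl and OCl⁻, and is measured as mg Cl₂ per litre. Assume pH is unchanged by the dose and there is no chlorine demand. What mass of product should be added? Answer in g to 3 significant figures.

Volume: 263 m³ = 263,000 L.
[OCl⁻]/[HOCl] = 10^(pH − pKa) = 10^(7.08 − 7.47) = 0.4074; fraction as HOCl = 1/(1 + 0.4074) = 0.7105.
Free chlorine required for 2.14 ppm HOCl: 2.14 / 0.7105 = 3.012 ppm.
FC to add: 3.012 − 0.4 = 2.612 mg/L as Cl₂.
Cl₂ equivalent: 2.612 mg/L × 263,000 L = 686.9 g.
Product at 89.9% available Cl: 686.9 / 0.899 = 764.1 g.

764 g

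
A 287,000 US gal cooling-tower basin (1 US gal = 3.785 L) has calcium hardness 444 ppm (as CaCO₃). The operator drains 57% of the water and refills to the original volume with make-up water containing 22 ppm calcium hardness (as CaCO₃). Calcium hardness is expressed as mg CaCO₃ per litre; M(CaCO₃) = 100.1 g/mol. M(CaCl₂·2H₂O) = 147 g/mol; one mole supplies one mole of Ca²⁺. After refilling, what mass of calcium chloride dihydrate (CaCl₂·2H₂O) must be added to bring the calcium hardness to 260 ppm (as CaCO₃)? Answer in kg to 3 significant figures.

Volume: 287,000 US gal × 3.785 L/gal = 1,086,295 L.
After draining 57% and refilling: 444 × 0.43 + 22 × 0.57 = 203.46 ppm.
Deficit to target: 260 − 203.46 = 56.54 mg/L.
As CaCO₃: 56.54 mg/L × 1,086,295 L = 61,420 g; ÷ 100.1 = 613.6 mol Ca²⁺.
Mass: 613.6 × 147 = 90,200 g.

90.2 kg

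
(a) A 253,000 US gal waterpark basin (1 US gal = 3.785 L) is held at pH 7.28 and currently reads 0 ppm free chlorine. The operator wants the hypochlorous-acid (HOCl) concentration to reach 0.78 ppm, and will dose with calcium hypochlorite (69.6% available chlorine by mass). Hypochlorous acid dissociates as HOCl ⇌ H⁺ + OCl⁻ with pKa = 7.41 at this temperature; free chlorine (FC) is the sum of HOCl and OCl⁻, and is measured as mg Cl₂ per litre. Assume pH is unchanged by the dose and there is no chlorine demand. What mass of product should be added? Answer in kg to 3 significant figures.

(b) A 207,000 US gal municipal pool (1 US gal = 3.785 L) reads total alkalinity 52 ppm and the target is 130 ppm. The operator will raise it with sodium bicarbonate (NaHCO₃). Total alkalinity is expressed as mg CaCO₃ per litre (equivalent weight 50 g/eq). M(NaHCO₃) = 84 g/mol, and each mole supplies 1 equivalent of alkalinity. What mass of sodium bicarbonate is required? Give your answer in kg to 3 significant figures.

(a) 1.87 kg; (b) 103 kg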